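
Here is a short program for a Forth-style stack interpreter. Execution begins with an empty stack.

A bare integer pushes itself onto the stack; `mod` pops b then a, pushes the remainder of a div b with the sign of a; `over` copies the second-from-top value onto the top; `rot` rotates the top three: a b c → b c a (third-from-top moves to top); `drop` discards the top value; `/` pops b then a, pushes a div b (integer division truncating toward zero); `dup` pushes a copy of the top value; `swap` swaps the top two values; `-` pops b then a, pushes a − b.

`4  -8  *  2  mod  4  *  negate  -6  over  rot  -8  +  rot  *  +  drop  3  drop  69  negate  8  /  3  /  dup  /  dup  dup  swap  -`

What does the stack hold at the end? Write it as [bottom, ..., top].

[1, 0]

4      -> 4
-8     -> 4 -8
*      -> -32
2      -> -32 2
mod    -> 0
4      -> 0 4
*      -> 0
negate -> 0
-6     -> 0 -6
over   -> 0 -6 0
rot    -> -6 0 0
-8     -> -6 0 0 -8
+      -> -6 0 -8
rot    -> 0 -8 -6
*      -> 0 48
+      -> 48
drop   -> (empty)
3      -> 3
drop   -> (empty)
69     -> 69
negate -> -69
8      -> -69 8
/      -> -8
3      -> -8 3
/      -> -2
dup    -> -2 -2
/      -> 1
dup    -> 1 1
dup    -> 1 1 1
swap   -> 1 1 1
-      -> 1 0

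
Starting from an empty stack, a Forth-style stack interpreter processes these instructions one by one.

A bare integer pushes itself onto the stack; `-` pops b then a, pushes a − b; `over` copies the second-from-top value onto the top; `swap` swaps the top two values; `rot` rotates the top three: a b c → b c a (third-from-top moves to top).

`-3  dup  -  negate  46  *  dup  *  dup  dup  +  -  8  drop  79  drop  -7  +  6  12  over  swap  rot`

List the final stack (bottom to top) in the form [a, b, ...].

[-7, 6, 12, 6]

-3     : -3
dup    : -3 -3
-      : 0
negate : 0
46     : 0 46
*      : 0
dup    : 0 0
*      : 0
dup    : 0 0
dup    : 0 0 0
+      : 0 0
-      : 0
8      : 0 8
drop   : 0
79     : 0 79
drop   : 0
-7     : 0 -7
+      : -7
6      : -7 6
12     : -7 6 12
over   : -7 6 12 6
swap   : -7 6 6 12
rot    : -7 6 12 6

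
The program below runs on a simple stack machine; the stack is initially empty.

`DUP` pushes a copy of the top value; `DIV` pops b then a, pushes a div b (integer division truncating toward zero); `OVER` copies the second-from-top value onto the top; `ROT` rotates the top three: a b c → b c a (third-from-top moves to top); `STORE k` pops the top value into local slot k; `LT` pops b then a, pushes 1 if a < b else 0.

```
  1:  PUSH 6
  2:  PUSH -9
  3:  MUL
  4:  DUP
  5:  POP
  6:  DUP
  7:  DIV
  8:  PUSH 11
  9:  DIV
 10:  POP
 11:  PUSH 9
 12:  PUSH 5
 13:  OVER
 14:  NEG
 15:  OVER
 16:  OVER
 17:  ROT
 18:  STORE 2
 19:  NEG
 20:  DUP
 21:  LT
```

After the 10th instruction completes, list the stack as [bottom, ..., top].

PUSH 6  : 6
PUSH -9 : 6 -9
MUL     : -54
DUP     : -54 -54
POP     : -54
DUP     : -54 -54
DIV     : 1
PUSH 11 : 1 11
DIV     : 0
POP     : (empty)

[]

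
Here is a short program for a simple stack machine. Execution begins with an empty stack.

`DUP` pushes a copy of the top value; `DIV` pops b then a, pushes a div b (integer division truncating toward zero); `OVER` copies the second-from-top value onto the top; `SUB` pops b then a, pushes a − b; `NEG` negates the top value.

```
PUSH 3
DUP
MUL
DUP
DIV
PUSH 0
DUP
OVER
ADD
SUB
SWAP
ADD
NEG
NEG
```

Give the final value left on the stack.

PUSH 3  3
DUP     3 3
MUL     9
DUP     9 9
DIV     1
PUSH 0  1 0
DUP     1 0 0
OVER    1 0 0 0
ADD     1 0 0
SUB     1 0
SWAP    0 1
ADD     1
NEG     -1
NEG     1

1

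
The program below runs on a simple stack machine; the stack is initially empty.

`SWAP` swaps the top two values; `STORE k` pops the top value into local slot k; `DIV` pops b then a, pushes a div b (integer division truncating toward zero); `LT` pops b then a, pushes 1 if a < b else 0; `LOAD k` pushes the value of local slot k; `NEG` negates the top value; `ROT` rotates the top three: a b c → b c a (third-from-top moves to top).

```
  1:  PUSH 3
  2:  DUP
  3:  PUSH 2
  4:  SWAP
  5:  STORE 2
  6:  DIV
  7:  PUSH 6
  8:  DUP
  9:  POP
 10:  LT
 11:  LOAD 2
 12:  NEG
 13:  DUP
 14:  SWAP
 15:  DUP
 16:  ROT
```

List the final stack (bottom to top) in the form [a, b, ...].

[1, -3, -3, -3]

PUSH 3  -> 3
DUP     -> 3 3
PUSH 2  -> 3 3 2
SWAP    -> 3 2 3
STORE 2 -> 3 2
DIV     -> 1
PUSH 6  -> 1 6
DUP     -> 1 6 6
POP     -> 1 6
LT      -> 1
LOAD 2  -> 1 3
NEG     -> 1 -3
DUP     -> 1 -3 -3
SWAP    -> 1 -3 -3
DUP     -> 1 -3 -3 -3
ROT     -> 1 -3 -3 -3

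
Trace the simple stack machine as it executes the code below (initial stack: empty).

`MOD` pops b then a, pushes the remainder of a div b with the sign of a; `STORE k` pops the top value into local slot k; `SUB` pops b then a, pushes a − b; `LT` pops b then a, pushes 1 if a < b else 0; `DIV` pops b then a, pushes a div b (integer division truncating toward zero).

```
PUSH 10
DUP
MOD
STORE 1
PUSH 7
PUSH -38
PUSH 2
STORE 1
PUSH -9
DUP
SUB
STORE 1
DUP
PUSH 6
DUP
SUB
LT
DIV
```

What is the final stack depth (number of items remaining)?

2

PUSH 10  : [10]
DUP      : [10, 10]
MOD      : [0]
STORE 1  : []
PUSH 7   : [7]
PUSH -38 : [7, -38]
PUSH 2   : [7, -38, 2]
STORE 1  : [7, -38]
PUSH -9  : [7, -38, -9]
DUP      : [7, -38, -9, -9]
SUB      : [7, -38, 0]
STORE 1  : [7, -38]
DUP      : [7, -38, -38]
PUSH 6   : [7, -38, -38, 6]
DUP      : [7, -38, -38, 6, 6]
SUB      : [7, -38, -38, 0]
LT       : [7, -38, 1]
DIV      : [7, -38]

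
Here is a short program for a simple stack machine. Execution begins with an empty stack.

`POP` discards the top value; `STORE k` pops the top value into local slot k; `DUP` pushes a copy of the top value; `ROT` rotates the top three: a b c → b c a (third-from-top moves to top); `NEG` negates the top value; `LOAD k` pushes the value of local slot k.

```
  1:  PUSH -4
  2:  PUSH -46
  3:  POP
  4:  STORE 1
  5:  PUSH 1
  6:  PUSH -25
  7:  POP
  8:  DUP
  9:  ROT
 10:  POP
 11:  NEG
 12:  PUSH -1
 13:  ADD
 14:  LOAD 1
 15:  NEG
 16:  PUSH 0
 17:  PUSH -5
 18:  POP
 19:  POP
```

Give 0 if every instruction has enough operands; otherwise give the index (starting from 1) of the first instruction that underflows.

9

PUSH -4  → -4
PUSH -46 → -4 -46
POP      → -4
STORE 1  → (empty)
PUSH 1   → 1
PUSH -25 → 1 -25
POP      → 1
DUP      → 1 1
ROT  — needs 3 operands, stack has 2 → underflow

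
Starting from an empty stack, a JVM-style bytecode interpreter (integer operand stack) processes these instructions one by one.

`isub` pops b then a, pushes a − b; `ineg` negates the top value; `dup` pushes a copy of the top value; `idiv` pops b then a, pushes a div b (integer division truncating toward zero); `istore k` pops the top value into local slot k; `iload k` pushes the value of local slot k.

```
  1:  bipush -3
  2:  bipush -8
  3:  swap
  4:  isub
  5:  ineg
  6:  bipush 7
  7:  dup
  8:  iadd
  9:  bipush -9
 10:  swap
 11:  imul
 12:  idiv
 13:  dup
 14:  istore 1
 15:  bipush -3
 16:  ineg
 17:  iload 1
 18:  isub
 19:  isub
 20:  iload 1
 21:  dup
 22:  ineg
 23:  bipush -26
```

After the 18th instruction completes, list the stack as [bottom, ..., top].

[0, 3]

bipush -3 : [-3]
bipush -8 : [-3, -8]
swap      : [-8, -3]
isub      : [-5]
ineg      : [5]
bipush 7  : [5, 7]
dup       : [5, 7, 7]
iadd      : [5, 14]
bipush -9 : [5, 14, -9]
swap      : [5, -9, 14]
imul      : [5, -126]
idiv      : [0]
dup       : [0, 0]
istore 1  : [0]
bipush -3 : [0, -3]
ineg      : [0, 3]
iload 1   : [0, 3, 0]
isub      : [0, 3]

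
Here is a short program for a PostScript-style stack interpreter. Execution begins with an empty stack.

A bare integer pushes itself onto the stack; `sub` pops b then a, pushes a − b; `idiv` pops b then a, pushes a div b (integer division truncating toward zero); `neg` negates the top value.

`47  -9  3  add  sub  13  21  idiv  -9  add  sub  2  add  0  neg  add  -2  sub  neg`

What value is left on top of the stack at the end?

47   → [47]
-9   → [47, -9]
3    → [47, -9, 3]
add  → [47, -6]
sub  → [53]
13   → [53, 13]
21   → [53, 13, 21]
idiv → [53, 0]
-9   → [53, 0, -9]
add  → [53, -9]
sub  → [62]
2    → [62, 2]
add  → [64]
0    → [64, 0]
neg  → [64, 0]
add  → [64]
-2   → [64, -2]
sub  → [66]
neg  → [-66]

-66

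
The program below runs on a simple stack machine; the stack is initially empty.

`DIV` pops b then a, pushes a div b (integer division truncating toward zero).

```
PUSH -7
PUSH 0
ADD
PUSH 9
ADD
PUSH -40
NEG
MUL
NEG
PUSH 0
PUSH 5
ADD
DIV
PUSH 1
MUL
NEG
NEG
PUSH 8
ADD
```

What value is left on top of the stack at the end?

-8

PUSH -7   -7
PUSH 0    -7 0
ADD       -7
PUSH 9    -7 9
ADD       2
PUSH -40  2 -40
NEG       2 40
MUL       80
NEG       -80
PUSH 0    -80 0
PUSH 5    -80 0 5
ADD       -80 5
DIV       -16
PUSH 1    -16 1
MUL       -16
NEG       16
NEG       -16
PUSH 8    -16 8
ADD       -8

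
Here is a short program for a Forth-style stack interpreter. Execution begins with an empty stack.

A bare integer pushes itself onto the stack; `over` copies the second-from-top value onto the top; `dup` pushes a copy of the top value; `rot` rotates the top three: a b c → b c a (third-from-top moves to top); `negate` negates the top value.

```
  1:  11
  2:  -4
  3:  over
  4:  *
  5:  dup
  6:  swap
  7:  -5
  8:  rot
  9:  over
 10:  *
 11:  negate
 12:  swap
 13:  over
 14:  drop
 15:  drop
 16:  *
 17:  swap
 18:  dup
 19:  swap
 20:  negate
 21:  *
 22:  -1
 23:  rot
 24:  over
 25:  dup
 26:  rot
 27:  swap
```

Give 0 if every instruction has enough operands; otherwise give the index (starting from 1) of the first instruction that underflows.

11     → 11
-4     → 11 -4
over   → 11 -4 11
*      → 11 -44
dup    → 11 -44 -44
swap   → 11 -44 -44
-5     → 11 -44 -44 -5
rot    → 11 -44 -5 -44
over   → 11 -44 -5 -44 -5
*      → 11 -44 -5 220
negate → 11 -44 -5 -220
swap   → 11 -44 -220 -5
over   → 11 -44 -220 -5 -220
drop   → 11 -44 -220 -5
drop   → 11 -44 -220
*      → 11 9680
swap   → 9680 11
dup    → 9680 11 11
swap   → 9680 11 11
negate → 9680 11 -11
*      → 9680 -121
-1     → 9680 -121 -1
rot    → -121 -1 9680
over   → -121 -1 9680 -1
dup    → -121 -1 9680 -1 -1
rot    → -121 -1 -1 -1 9680
swap   → -121 -1 -1 9680 -1

0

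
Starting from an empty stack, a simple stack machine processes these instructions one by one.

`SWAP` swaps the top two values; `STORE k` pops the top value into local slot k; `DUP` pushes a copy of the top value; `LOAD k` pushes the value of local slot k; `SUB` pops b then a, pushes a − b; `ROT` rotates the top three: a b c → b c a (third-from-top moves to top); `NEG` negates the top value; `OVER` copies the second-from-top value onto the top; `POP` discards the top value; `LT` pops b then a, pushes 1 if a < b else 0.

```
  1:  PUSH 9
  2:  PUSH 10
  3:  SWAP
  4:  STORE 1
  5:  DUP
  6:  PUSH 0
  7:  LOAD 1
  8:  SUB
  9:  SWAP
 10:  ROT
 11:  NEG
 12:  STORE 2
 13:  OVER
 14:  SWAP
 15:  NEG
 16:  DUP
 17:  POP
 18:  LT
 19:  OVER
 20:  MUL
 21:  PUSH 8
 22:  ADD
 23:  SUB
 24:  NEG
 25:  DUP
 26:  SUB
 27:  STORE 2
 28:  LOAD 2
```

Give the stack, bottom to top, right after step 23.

[-17]

PUSH 9  : [9]
PUSH 10 : [9, 10]
SWAP    : [10, 9]
STORE 1 : [10]
DUP     : [10, 10]
PUSH 0  : [10, 10, 0]
LOAD 1  : [10, 10, 0, 9]
SUB     : [10, 10, -9]
SWAP    : [10, -9, 10]
ROT     : [-9, 10, 10]
NEG     : [-9, 10, -10]
STORE 2 : [-9, 10]
OVER    : [-9, 10, -9]
SWAP    : [-9, -9, 10]
NEG     : [-9, -9, -10]
DUP     : [-9, -9, -10, -10]
POP     : [-9, -9, -10]
LT      : [-9, 0]
OVER    : [-9, 0, -9]
MUL     : [-9, 0]
PUSH 8  : [-9, 0, 8]
ADD     : [-9, 8]
SUB     : [-17]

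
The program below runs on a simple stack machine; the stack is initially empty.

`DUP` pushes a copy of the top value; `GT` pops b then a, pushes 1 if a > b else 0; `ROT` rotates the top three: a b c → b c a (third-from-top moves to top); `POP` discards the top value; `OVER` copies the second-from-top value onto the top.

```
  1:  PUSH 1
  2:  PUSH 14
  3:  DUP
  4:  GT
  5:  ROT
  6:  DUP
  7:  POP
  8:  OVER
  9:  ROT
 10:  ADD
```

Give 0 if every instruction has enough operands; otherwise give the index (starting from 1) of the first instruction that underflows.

5

PUSH 1  → [1]
PUSH 14 → [1, 14]
DUP     → [1, 14, 14]
GT      → [1, 0]
ROT  — needs 3 operands, stack has 2 → underflow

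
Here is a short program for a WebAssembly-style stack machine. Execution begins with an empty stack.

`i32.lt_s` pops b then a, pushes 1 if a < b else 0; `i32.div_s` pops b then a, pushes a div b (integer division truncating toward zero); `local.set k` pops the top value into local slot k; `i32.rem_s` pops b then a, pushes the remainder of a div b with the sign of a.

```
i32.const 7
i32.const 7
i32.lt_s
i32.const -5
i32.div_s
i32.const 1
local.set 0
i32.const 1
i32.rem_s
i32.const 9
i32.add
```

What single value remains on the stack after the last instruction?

9

i32.const 7  : [7]
i32.const 7  : [7, 7]
i32.lt_s     : [0]
i32.const -5 : [0, -5]
i32.div_s    : [0]
i32.const 1  : [0, 1]
local.set 0  : [0]
i32.const 1  : [0, 1]
i32.rem_s    : [0]
i32.const 9  : [0, 9]
i32.add      : [9]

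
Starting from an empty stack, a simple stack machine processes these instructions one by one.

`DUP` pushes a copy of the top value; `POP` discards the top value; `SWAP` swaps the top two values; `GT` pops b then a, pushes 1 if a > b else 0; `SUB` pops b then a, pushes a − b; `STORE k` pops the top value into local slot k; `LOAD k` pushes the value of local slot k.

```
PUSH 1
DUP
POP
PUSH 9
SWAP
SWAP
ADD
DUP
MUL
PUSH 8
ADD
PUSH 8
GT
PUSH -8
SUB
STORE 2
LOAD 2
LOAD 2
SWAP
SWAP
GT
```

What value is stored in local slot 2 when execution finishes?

9

PUSH 1  -> [1]
DUP     -> [1, 1]
POP     -> [1]
PUSH 9  -> [1, 9]
SWAP    -> [9, 1]
SWAP    -> [1, 9]
ADD     -> [10]
DUP     -> [10, 10]
MUL     -> [100]
PUSH 8  -> [100, 8]
ADD     -> [108]
PUSH 8  -> [108, 8]
GT      -> [1]
PUSH -8 -> [1, -8]
SUB     -> [9]
STORE 2 -> []
LOAD 2  -> [9]
LOAD 2  -> [9, 9]
SWAP    -> [9, 9]
SWAP    -> [9, 9]
GT      -> [0]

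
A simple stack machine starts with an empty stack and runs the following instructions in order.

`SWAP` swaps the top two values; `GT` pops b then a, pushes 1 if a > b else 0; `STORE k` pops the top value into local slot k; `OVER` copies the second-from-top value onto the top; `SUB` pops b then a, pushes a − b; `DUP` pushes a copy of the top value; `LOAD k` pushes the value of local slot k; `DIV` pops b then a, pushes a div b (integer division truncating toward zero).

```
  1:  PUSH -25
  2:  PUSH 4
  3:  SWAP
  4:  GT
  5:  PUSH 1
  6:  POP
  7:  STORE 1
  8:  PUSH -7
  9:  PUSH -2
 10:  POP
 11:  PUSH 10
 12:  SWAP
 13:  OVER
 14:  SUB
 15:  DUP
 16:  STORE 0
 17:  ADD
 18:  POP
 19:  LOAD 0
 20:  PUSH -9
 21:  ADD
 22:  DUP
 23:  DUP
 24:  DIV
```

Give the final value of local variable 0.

PUSH -25  -25
PUSH 4    -25 4
SWAP      4 -25
GT        1
PUSH 1    1 1
POP       1
STORE 1   (empty)
PUSH -7   -7
PUSH -2   -7 -2
POP       -7
PUSH 10   -7 10
SWAP      10 -7
OVER      10 -7 10
SUB       10 -17
DUP       10 -17 -17
STORE 0   10 -17
ADD       -7
POP       (empty)
LOAD 0    -17
PUSH -9   -17 -9
ADD       -26
DUP       -26 -26
DUP       -26 -26 -26
DIV       -26 1

-17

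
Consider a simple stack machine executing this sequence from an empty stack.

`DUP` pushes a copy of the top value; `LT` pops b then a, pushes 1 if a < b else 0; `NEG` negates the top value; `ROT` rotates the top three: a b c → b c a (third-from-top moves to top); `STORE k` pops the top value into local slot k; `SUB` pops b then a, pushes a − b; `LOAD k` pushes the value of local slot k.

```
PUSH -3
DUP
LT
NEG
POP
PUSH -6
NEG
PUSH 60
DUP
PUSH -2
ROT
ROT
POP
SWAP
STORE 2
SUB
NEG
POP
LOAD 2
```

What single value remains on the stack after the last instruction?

PUSH -3 : -3
DUP     : -3 -3
LT      : 0
NEG     : 0
POP     : (empty)
PUSH -6 : -6
NEG     : 6
PUSH 60 : 6 60
DUP     : 6 60 60
PUSH -2 : 6 60 60 -2
ROT     : 6 60 -2 60
ROT     : 6 -2 60 60
POP     : 6 -2 60
SWAP    : 6 60 -2
STORE 2 : 6 60
SUB     : -54
NEG     : 54
POP     : (empty)
LOAD 2  : -2

-2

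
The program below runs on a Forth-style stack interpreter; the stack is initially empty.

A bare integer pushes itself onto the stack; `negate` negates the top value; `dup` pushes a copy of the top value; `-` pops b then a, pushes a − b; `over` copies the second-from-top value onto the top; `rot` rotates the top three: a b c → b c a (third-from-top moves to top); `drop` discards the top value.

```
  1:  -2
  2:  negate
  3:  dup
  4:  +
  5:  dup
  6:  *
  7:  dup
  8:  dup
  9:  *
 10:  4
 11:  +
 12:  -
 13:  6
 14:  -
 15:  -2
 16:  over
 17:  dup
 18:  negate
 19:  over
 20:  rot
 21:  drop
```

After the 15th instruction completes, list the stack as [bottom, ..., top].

-2     → -2
negate → 2
dup    → 2 2
+      → 4
dup    → 4 4
*      → 16
dup    → 16 16
dup    → 16 16 16
*      → 16 256
4      → 16 256 4
+      → 16 260
-      → -244
6      → -244 6
-      → -250
-2     → -250 -2

[-250, -2]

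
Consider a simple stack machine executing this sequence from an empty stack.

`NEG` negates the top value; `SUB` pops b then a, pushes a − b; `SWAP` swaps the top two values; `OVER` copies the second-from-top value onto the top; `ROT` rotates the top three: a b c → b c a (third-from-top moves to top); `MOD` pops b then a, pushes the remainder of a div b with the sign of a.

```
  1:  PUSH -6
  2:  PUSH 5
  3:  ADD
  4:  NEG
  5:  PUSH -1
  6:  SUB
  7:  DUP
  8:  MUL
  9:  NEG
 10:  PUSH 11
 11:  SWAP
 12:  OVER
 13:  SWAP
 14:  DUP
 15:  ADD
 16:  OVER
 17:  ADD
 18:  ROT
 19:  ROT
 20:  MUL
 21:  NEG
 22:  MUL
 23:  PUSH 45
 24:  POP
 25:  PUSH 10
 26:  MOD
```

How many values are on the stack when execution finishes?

1

PUSH -6 : -6
PUSH 5  : -6 5
ADD     : -1
NEG     : 1
PUSH -1 : 1 -1
SUB     : 2
DUP     : 2 2
MUL     : 4
NEG     : -4
PUSH 11 : -4 11
SWAP    : 11 -4
OVER    : 11 -4 11
SWAP    : 11 11 -4
DUP     : 11 11 -4 -4
ADD     : 11 11 -8
OVER    : 11 11 -8 11
ADD     : 11 11 3
ROT     : 11 3 11
ROT     : 3 11 11
MUL     : 3 121
NEG     : 3 -121
MUL     : -363
PUSH 45 : -363 45
POP     : -363
PUSH 10 : -363 10
MOD     : -3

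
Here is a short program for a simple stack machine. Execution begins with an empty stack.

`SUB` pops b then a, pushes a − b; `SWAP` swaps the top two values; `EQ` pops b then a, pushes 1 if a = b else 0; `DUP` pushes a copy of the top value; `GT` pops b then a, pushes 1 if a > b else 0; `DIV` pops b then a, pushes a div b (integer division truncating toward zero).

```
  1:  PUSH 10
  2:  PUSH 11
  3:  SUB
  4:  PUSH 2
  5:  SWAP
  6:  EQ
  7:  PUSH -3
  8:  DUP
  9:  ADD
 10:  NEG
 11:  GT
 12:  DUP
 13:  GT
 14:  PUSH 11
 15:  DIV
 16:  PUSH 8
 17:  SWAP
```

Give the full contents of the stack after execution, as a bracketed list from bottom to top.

PUSH 10 : 10
PUSH 11 : 10 11
SUB     : -1
PUSH 2  : -1 2
SWAP    : 2 -1
EQ      : 0
PUSH -3 : 0 -3
DUP     : 0 -3 -3
ADD     : 0 -6
NEG     : 0 6
GT      : 0
DUP     : 0 0
GT      : 0
PUSH 11 : 0 11
DIV     : 0
PUSH 8  : 0 8
SWAP    : 8 0

[8, 0]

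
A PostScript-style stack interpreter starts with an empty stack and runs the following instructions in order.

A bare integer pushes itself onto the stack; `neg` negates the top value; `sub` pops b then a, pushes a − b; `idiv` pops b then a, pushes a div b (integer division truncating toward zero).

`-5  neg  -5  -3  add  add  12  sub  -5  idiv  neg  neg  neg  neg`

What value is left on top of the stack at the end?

-5   -> -5
neg  -> 5
-5   -> 5 -5
-3   -> 5 -5 -3
add  -> 5 -8
add  -> -3
12   -> -3 12
sub  -> -15
-5   -> -15 -5
idiv -> 3
neg  -> -3
neg  -> 3
neg  -> -3
neg  -> 3

3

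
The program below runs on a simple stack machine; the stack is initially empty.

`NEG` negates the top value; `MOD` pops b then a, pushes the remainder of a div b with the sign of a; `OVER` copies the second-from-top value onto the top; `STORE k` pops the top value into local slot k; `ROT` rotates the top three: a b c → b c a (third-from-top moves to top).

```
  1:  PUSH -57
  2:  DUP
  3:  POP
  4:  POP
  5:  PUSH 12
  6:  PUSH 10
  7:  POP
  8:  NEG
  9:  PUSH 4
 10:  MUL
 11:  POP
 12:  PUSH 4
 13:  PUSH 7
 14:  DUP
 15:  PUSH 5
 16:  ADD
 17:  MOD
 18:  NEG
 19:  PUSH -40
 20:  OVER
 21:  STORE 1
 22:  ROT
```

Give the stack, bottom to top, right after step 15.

[4, 7, 7, 5]

PUSH -57 -> -57
DUP      -> -57 -57
POP      -> -57
POP      -> (empty)
PUSH 12  -> 12
PUSH 10  -> 12 10
POP      -> 12
NEG      -> -12
PUSH 4   -> -12 4
MUL      -> -48
POP      -> (empty)
PUSH 4   -> 4
PUSH 7   -> 4 7
DUP      -> 4 7 7
PUSH 5   -> 4 7 7 5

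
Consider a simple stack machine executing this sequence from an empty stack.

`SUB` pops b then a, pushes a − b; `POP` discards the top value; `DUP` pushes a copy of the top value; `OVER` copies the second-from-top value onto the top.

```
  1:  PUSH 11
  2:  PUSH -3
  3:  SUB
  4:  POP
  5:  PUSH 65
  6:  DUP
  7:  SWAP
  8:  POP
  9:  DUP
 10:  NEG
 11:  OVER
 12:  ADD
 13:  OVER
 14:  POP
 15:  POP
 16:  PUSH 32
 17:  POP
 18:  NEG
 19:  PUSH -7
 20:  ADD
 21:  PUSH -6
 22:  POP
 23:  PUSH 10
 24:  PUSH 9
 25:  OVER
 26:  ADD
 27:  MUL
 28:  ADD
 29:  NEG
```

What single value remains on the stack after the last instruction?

PUSH 11  [11]
PUSH -3  [11, -3]
SUB      [14]
POP      []
PUSH 65  [65]
DUP      [65, 65]
SWAP     [65, 65]
POP      [65]
DUP      [65, 65]
NEG      [65, -65]
OVER     [65, -65, 65]
ADD      [65, 0]
OVER     [65, 0, 65]
POP      [65, 0]
POP      [65]
PUSH 32  [65, 32]
POP      [65]
NEG      [-65]
PUSH -7  [-65, -7]
ADD      [-72]
PUSH -6  [-72, -6]
POP      [-72]
PUSH 10  [-72, 10]
PUSH 9   [-72, 10, 9]
OVER     [-72, 10, 9, 10]
ADD      [-72, 10, 19]
MUL      [-72, 190]
ADD      [118]
NEG      [-118]

-118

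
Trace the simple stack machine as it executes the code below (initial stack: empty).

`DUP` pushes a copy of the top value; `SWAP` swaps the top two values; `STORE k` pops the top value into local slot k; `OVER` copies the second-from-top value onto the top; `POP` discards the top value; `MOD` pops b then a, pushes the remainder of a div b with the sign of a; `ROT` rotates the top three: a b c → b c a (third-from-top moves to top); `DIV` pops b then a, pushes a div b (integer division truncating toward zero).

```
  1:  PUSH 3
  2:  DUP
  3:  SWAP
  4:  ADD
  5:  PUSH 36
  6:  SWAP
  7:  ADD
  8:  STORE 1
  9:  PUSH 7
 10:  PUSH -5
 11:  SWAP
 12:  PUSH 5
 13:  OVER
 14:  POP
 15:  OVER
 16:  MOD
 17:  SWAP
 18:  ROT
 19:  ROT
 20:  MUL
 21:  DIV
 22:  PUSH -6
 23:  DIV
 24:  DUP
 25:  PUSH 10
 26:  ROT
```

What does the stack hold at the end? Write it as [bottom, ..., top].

PUSH 3  : [3]
DUP     : [3, 3]
SWAP    : [3, 3]
ADD     : [6]
PUSH 36 : [6, 36]
SWAP    : [36, 6]
ADD     : [42]
STORE 1 : []
PUSH 7  : [7]
PUSH -5 : [7, -5]
SWAP    : [-5, 7]
PUSH 5  : [-5, 7, 5]
OVER    : [-5, 7, 5, 7]
POP     : [-5, 7, 5]
OVER    : [-5, 7, 5, 7]
MOD     : [-5, 7, 5]
SWAP    : [-5, 5, 7]
ROT     : [5, 7, -5]
ROT     : [7, -5, 5]
MUL     : [7, -25]
DIV     : [0]
PUSH -6 : [0, -6]
DIV     : [0]
DUP     : [0, 0]
PUSH 10 : [0, 0, 10]
ROT     : [0, 10, 0]

[0, 10, 0]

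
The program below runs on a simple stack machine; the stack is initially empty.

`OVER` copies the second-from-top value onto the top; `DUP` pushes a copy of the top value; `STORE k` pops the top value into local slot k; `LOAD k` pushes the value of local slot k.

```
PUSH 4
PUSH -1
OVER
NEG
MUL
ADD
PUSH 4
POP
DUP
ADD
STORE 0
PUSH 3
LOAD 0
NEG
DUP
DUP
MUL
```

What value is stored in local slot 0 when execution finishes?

16

PUSH 4  → 4
PUSH -1 → 4 -1
OVER    → 4 -1 4
NEG     → 4 -1 -4
MUL     → 4 4
ADD     → 8
PUSH 4  → 8 4
POP     → 8
DUP     → 8 8
ADD     → 16
STORE 0 → (empty)
PUSH 3  → 3
LOAD 0  → 3 16
NEG     → 3 -16
DUP     → 3 -16 -16
DUP     → 3 -16 -16 -16
MUL     → 3 -16 256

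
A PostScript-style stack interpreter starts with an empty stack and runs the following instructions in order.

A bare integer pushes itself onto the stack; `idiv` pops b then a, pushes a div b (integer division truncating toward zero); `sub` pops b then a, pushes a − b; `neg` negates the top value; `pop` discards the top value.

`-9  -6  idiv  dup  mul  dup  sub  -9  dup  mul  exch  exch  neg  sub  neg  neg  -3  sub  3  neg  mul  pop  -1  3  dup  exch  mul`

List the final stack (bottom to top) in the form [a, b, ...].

-9   : [-9]
-6   : [-9, -6]
idiv : [1]
dup  : [1, 1]
mul  : [1]
dup  : [1, 1]
sub  : [0]
-9   : [0, -9]
dup  : [0, -9, -9]
mul  : [0, 81]
exch : [81, 0]
exch : [0, 81]
neg  : [0, -81]
sub  : [81]
neg  : [-81]
neg  : [81]
-3   : [81, -3]
sub  : [84]
3    : [84, 3]
neg  : [84, -3]
mul  : [-252]
pop  : []
-1   : [-1]
3    : [-1, 3]
dup  : [-1, 3, 3]
exch : [-1, 3, 3]
mul  : [-1, 9]

[-1, 9]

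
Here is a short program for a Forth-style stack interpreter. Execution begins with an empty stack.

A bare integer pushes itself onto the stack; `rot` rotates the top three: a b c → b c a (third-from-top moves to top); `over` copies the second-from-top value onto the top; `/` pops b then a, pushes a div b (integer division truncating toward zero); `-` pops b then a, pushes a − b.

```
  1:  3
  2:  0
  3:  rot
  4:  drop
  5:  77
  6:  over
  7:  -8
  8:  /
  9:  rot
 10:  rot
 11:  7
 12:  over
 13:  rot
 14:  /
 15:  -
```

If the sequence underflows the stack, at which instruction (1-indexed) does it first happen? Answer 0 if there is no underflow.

3

3 -> 3
0 -> 3 0
rot  — needs 3 operands, stack has 2 → underflow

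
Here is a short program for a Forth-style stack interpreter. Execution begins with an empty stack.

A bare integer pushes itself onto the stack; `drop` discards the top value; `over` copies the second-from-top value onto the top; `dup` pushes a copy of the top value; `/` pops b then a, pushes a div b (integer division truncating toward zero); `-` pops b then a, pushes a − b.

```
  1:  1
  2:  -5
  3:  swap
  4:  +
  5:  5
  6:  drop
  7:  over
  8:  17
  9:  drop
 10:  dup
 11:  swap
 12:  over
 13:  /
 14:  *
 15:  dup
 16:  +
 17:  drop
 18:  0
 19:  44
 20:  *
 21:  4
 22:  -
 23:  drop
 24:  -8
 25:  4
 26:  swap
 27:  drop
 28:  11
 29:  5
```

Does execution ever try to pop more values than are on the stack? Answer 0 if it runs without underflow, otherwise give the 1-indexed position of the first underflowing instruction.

7

1    : 1
-5   : 1 -5
swap : -5 1
+    : -4
5    : -4 5
drop : -4
over  — needs 2 operands, stack has 1 → underflow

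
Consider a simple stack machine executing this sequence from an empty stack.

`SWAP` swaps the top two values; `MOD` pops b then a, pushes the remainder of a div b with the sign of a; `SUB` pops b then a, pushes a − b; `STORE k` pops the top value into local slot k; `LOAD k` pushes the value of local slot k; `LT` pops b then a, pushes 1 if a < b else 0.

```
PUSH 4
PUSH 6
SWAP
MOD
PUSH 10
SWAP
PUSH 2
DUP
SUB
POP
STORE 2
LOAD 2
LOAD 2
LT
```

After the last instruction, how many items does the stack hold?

PUSH 4   4
PUSH 6   4 6
SWAP     6 4
MOD      2
PUSH 10  2 10
SWAP     10 2
PUSH 2   10 2 2
DUP      10 2 2 2
SUB      10 2 0
POP      10 2
STORE 2  10
LOAD 2   10 2
LOAD 2   10 2 2
LT       10 0

2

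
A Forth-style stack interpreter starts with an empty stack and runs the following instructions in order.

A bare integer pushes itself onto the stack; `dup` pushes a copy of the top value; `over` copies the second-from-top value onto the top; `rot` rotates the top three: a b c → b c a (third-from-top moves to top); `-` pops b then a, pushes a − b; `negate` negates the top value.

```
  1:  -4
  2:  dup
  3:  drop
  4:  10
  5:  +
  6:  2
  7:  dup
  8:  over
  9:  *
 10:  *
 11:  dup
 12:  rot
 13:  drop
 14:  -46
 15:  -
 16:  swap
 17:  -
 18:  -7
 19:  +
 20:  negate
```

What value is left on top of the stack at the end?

-4     -> [-4]
dup    -> [-4, -4]
drop   -> [-4]
10     -> [-4, 10]
+      -> [6]
2      -> [6, 2]
dup    -> [6, 2, 2]
over   -> [6, 2, 2, 2]
*      -> [6, 2, 4]
*      -> [6, 8]
dup    -> [6, 8, 8]
rot    -> [8, 8, 6]
drop   -> [8, 8]
-46    -> [8, 8, -46]
-      -> [8, 54]
swap   -> [54, 8]
-      -> [46]
-7     -> [46, -7]
+      -> [39]
negate -> [-39]

-39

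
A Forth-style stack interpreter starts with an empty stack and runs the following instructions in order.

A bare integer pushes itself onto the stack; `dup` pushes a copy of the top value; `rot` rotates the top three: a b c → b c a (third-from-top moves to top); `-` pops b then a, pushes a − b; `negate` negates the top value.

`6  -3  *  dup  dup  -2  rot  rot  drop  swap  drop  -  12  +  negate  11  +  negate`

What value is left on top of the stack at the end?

6      : [6]
-3     : [6, -3]
*      : [-18]
dup    : [-18, -18]
dup    : [-18, -18, -18]
-2     : [-18, -18, -18, -2]
rot    : [-18, -18, -2, -18]
rot    : [-18, -2, -18, -18]
drop   : [-18, -2, -18]
swap   : [-18, -18, -2]
drop   : [-18, -18]
-      : [0]
12     : [0, 12]
+      : [12]
negate : [-12]
11     : [-12, 11]
+      : [-1]
negate : [1]

1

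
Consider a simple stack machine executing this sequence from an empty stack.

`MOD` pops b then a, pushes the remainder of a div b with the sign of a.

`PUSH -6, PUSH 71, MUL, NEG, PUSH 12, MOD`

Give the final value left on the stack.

6

PUSH -6 → [-6]
PUSH 71 → [-6, 71]
MUL     → [-426]
NEG     → [426]
PUSH 12 → [426, 12]
MOD     → [6]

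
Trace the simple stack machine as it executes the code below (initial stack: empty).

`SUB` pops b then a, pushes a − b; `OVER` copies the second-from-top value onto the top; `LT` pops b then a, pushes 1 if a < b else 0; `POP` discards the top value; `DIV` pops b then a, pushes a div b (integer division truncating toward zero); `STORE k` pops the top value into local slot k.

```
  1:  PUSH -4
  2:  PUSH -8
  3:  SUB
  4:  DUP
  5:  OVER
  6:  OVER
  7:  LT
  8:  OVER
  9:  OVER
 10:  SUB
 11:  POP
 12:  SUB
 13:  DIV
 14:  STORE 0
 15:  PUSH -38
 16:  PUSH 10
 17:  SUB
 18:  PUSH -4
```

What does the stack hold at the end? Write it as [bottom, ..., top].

[-48, -4]

PUSH -4   -4
PUSH -8   -4 -8
SUB       4
DUP       4 4
OVER      4 4 4
OVER      4 4 4 4
LT        4 4 0
OVER      4 4 0 4
OVER      4 4 0 4 0
SUB       4 4 0 4
POP       4 4 0
SUB       4 4
DIV       1
STORE 0   (empty)
PUSH -38  -38
PUSH 10   -38 10
SUB       -48
PUSH -4   -48 -4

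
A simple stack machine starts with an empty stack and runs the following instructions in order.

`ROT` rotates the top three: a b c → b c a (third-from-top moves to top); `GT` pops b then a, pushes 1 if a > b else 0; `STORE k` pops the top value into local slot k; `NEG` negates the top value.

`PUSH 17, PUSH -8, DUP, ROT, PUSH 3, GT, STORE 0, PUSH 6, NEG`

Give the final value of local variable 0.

PUSH 17 → 17
PUSH -8 → 17 -8
DUP     → 17 -8 -8
ROT     → -8 -8 17
PUSH 3  → -8 -8 17 3
GT      → -8 -8 1
STORE 0 → -8 -8
PUSH 6  → -8 -8 6
NEG     → -8 -8 -6

1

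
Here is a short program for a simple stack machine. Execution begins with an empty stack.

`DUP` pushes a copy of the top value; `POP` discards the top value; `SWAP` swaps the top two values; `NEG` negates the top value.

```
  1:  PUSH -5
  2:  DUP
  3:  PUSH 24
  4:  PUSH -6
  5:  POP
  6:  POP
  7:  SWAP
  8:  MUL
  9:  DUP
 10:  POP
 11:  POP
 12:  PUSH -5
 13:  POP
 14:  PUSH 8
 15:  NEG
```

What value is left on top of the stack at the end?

-8

PUSH -5 → -5
DUP     → -5 -5
PUSH 24 → -5 -5 24
PUSH -6 → -5 -5 24 -6
POP     → -5 -5 24
POP     → -5 -5
SWAP    → -5 -5
MUL     → 25
DUP     → 25 25
POP     → 25
POP     → (empty)
PUSH -5 → -5
POP     → (empty)
PUSH 8  → 8
NEG     → -8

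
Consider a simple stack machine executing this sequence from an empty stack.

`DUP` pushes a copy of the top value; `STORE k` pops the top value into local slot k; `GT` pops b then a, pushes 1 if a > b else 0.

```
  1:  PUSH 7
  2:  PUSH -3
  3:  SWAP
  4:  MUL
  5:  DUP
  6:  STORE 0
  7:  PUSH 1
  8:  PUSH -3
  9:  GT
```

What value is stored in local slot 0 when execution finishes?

-21

PUSH 7  → [7]
PUSH -3 → [7, -3]
SWAP    → [-3, 7]
MUL     → [-21]
DUP     → [-21, -21]
STORE 0 → [-21]
PUSH 1  → [-21, 1]
PUSH -3 → [-21, 1, -3]
GT      → [-21, 1]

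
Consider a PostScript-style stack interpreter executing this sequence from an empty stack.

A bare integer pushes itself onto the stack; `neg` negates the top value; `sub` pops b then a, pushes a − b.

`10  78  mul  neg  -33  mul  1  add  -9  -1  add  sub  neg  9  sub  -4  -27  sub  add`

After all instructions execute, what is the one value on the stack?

10  : [10]
78  : [10, 78]
mul : [780]
neg : [-780]
-33 : [-780, -33]
mul : [25740]
1   : [25740, 1]
add : [25741]
-9  : [25741, -9]
-1  : [25741, -9, -1]
add : [25741, -10]
sub : [25751]
neg : [-25751]
9   : [-25751, 9]
sub : [-25760]
-4  : [-25760, -4]
-27 : [-25760, -4, -27]
sub : [-25760, 23]
add : [-25737]

-25737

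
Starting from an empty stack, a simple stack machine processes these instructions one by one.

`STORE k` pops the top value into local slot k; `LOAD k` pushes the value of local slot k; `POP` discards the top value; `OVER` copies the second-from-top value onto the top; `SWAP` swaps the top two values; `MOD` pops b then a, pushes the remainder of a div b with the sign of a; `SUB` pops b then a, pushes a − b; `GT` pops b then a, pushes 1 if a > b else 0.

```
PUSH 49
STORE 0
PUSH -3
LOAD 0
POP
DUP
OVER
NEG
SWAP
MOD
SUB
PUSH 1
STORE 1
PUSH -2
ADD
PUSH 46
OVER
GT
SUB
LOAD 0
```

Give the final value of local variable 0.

49

PUSH 49  [49]
STORE 0  []
PUSH -3  [-3]
LOAD 0   [-3, 49]
POP      [-3]
DUP      [-3, -3]
OVER     [-3, -3, -3]
NEG      [-3, -3, 3]
SWAP     [-3, 3, -3]
MOD      [-3, 0]
SUB      [-3]
PUSH 1   [-3, 1]
STORE 1  [-3]
PUSH -2  [-3, -2]
ADD      [-5]
PUSH 46  [-5, 46]
OVER     [-5, 46, -5]
GT       [-5, 1]
SUB      [-6]
LOAD 0   [-6, 49]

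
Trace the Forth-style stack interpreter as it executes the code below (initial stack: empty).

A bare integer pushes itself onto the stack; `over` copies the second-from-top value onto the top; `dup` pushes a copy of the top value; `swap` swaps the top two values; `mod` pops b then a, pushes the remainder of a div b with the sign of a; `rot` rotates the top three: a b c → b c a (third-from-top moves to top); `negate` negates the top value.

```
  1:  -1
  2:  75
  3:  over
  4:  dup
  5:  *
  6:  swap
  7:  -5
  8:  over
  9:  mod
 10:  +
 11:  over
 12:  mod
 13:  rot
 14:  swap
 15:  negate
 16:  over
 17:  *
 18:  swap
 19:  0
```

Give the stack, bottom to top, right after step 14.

[1, -1, 0]

-1   → -1
75   → -1 75
over → -1 75 -1
dup  → -1 75 -1 -1
*    → -1 75 1
swap → -1 1 75
-5   → -1 1 75 -5
over → -1 1 75 -5 75
mod  → -1 1 75 -5
+    → -1 1 70
over → -1 1 70 1
mod  → -1 1 0
rot  → 1 0 -1
swap → 1 -1 0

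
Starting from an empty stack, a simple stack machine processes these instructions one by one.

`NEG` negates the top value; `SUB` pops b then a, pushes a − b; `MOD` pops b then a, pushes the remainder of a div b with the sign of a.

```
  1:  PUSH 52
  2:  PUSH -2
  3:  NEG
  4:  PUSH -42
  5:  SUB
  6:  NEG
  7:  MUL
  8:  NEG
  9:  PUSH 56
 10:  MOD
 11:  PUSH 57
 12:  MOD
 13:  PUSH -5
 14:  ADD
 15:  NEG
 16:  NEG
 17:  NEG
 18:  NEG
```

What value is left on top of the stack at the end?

PUSH 52  → 52
PUSH -2  → 52 -2
NEG      → 52 2
PUSH -42 → 52 2 -42
SUB      → 52 44
NEG      → 52 -44
MUL      → -2288
NEG      → 2288
PUSH 56  → 2288 56
MOD      → 48
PUSH 57  → 48 57
MOD      → 48
PUSH -5  → 48 -5
ADD      → 43
NEG      → -43
NEG      → 43
NEG      → -43
NEG      → 43

43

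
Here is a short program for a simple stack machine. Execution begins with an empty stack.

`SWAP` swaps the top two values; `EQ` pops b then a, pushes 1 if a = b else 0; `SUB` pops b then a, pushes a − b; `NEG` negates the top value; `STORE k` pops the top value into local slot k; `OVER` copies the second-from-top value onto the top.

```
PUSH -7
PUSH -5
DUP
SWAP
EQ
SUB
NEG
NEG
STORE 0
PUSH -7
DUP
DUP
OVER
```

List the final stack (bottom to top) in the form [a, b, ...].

[-7, -7, -7, -7]

PUSH -7  [-7]
PUSH -5  [-7, -5]
DUP      [-7, -5, -5]
SWAP     [-7, -5, -5]
EQ       [-7, 1]
SUB      [-8]
NEG      [8]
NEG      [-8]
STORE 0  []
PUSH -7  [-7]
DUP      [-7, -7]
DUP      [-7, -7, -7]
OVER     [-7, -7, -7, -7]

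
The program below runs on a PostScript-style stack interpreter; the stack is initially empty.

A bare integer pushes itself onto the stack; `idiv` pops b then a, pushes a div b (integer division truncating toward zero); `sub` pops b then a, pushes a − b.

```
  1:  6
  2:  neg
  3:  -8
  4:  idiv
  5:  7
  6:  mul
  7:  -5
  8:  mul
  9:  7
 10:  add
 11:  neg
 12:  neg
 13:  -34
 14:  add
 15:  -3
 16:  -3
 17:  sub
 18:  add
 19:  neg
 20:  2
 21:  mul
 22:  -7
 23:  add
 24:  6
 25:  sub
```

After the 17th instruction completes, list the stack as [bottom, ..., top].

[-27, 0]

6     6
neg   -6
-8    -6 -8
idiv  0
7     0 7
mul   0
-5    0 -5
mul   0
7     0 7
add   7
neg   -7
neg   7
-34   7 -34
add   -27
-3    -27 -3
-3    -27 -3 -3
sub   -27 0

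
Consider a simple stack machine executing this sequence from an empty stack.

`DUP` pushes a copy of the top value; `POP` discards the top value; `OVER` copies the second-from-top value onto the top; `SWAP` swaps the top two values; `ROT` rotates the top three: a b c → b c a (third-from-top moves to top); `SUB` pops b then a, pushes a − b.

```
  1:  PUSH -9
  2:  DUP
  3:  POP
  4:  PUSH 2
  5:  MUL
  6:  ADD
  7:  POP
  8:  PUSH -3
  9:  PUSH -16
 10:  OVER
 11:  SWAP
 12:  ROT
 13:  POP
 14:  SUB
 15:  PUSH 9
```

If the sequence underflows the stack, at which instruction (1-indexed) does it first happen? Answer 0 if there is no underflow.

PUSH -9 : [-9]
DUP     : [-9, -9]
POP     : [-9]
PUSH 2  : [-9, 2]
MUL     : [-18]
ADD  — needs 2 operands, stack has 1 → underflow

6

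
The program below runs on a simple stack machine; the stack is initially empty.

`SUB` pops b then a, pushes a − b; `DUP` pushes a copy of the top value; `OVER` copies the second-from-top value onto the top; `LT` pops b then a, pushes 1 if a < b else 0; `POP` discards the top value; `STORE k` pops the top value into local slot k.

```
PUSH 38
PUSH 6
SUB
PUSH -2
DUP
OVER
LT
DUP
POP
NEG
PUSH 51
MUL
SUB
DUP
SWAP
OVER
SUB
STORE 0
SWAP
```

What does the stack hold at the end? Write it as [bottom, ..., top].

[-2, 32]

PUSH 38 : 38
PUSH 6  : 38 6
SUB     : 32
PUSH -2 : 32 -2
DUP     : 32 -2 -2
OVER    : 32 -2 -2 -2
LT      : 32 -2 0
DUP     : 32 -2 0 0
POP     : 32 -2 0
NEG     : 32 -2 0
PUSH 51 : 32 -2 0 51
MUL     : 32 -2 0
SUB     : 32 -2
DUP     : 32 -2 -2
SWAP    : 32 -2 -2
OVER    : 32 -2 -2 -2
SUB     : 32 -2 0
STORE 0 : 32 -2
SWAP    : -2 32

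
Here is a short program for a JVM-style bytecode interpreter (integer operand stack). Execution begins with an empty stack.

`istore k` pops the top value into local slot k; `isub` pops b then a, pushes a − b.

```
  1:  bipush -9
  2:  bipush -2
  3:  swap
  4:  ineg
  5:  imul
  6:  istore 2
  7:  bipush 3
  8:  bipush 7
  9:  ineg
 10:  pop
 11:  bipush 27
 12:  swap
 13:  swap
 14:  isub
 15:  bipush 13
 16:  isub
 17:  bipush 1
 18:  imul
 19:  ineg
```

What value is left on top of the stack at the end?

37

bipush -9 → -9
bipush -2 → -9 -2
swap      → -2 -9
ineg      → -2 9
imul      → -18
istore 2  → (empty)
bipush 3  → 3
bipush 7  → 3 7
ineg      → 3 -7
pop       → 3
bipush 27 → 3 27
swap      → 27 3
swap      → 3 27
isub      → -24
bipush 13 → -24 13
isub      → -37
bipush 1  → -37 1
imul      → -37
ineg      → 37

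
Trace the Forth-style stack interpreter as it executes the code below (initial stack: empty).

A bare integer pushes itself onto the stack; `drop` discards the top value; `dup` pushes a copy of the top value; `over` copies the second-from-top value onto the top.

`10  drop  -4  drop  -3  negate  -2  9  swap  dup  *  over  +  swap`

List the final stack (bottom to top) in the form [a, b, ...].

[3, 13, 9]

10     → [10]
drop   → []
-4     → [-4]
drop   → []
-3     → [-3]
negate → [3]
-2     → [3, -2]
9      → [3, -2, 9]
swap   → [3, 9, -2]
dup    → [3, 9, -2, -2]
*      → [3, 9, 4]
over   → [3, 9, 4, 9]
+      → [3, 9, 13]
swap   → [3, 13, 9]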